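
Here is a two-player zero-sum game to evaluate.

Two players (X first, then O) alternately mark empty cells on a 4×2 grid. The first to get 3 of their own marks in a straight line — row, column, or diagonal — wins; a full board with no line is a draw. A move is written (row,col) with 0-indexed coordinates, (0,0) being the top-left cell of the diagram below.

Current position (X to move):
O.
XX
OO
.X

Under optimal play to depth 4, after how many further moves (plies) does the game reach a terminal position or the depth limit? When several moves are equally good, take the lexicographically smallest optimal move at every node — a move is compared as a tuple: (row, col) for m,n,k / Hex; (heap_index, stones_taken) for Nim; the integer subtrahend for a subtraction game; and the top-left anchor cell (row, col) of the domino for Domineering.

ply 1, X at O./XX/OO/.X | (0,1)=+0→OX/XX/OO/.X*; (3,0)=+0→O./XX/OO/XX
ply 2, O at OX/XX/OO/.X | (3,0)=+0→OX/XX/OO/OX*
ply 3: OX/XX/OO/OX is terminal +0 (X); from O./XX/OO/.X depth 4

PV length from [O./XX/OO/.X]: 2 plies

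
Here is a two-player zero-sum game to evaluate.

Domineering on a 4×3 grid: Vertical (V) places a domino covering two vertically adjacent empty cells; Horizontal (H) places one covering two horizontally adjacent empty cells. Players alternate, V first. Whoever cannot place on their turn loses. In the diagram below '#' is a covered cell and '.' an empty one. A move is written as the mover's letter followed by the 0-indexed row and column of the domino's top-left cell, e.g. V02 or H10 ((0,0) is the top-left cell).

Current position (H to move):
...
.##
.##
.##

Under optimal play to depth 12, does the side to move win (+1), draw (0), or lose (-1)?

[.../.##/.##/.##] H move#1: H00:-1/##./.##/.##/.##*, H01:-1/.##/.##/.##/.##
[##./.##/.##/.##] V move#2: V10:+1/##./###/###/.##*, V20:+1/##./.##/###/###
[##./###/###/.##] end (terminal -1, H#3); searched .../.##/.##/.## to 12

value(.../.##/.##/.##, H) = -1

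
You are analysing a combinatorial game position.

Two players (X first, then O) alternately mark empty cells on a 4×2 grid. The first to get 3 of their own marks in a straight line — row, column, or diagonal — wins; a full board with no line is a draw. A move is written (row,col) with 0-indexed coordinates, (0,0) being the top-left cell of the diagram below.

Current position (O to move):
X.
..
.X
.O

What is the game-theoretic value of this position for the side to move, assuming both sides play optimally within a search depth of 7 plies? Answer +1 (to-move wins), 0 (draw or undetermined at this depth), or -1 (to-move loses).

value(X./../.X/.O, O) = 0

p1 O@[X./../.X/.O]: (0,1)[XO/../.X/.O]+0* (1,0)[X./O./.X/.O]+0 (1,1)[X./.O/.X/.O]+0 (2,0)[X./../OX/.O]+0 (3,0)[X./../.X/OO]+0
p2 X@[XO/../.X/.O]: (1,0)[XO/X./.X/.O]+0* (1,1)[XO/.X/.X/.O]+0 (2,0)[XO/../XX/.O]+0 (3,0)[XO/../.X/XO]+0
p3 O@[XO/X./.X/.O]: (1,1)[XO/XO/.X/.O]-1 (2,0)[XO/X./OX/.O]+0* (3,0)[XO/X./.X/OO]-1
p4 X@[XO/X./OX/.O]: (1,1)[XO/XX/OX/.O]+0* (3,0)[XO/X./OX/XO]+0
p5 O@[XO/XX/OX/.O]: (3,0)[XO/XX/OX/OO]+0*
p6 X@[XO/XX/OX/OO] terminal +0; root [X./../.X/.O] d7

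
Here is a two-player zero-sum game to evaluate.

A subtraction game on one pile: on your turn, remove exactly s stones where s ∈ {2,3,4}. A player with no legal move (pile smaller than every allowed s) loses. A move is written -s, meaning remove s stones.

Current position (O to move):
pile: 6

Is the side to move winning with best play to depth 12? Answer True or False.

O winning at [6]: False

p1 O@[6]: -2[4]-1* -3[3]-1 -4[2]-1
p2 X@[4]: -2[2]-1 -3[1]+1* -4[0]+1
p3 O@[1] terminal -1; root [6] d12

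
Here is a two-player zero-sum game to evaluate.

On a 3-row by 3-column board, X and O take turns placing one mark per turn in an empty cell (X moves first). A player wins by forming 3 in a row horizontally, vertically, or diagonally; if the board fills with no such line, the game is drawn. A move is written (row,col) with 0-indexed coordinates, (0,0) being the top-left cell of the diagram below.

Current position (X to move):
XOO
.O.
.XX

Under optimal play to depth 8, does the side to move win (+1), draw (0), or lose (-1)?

ply 1, X at XOO/.O./.XX | (1,0)=-1→XOO/XO./.XX; (1,2)=-1→XOO/.OX/.XX; (2,0)=+1→XOO/.O./XXX*
ply 2: XOO/.O./XXX is terminal -1 (O); from XOO/.O./.XX depth 8

value(XOO/.O./.XX, X) = +1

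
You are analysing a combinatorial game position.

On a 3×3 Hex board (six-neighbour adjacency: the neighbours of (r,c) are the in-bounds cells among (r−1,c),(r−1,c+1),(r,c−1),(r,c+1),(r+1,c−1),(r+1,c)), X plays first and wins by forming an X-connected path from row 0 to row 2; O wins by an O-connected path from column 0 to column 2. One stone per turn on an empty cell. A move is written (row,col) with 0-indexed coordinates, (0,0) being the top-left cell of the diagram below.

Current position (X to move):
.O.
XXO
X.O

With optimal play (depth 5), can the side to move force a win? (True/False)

ply 1, X at .O./XXO/X.O | (0,0)=+1→XO./XXO/X.O*; (0,2)=+1→.OX/XXO/X.O; (2,1)=+1→.O./XXO/XXO
ply 2: XO./XXO/X.O is terminal -1 (O); from .O./XXO/X.O depth 5

X winning at [.O./XXO/X.O]: True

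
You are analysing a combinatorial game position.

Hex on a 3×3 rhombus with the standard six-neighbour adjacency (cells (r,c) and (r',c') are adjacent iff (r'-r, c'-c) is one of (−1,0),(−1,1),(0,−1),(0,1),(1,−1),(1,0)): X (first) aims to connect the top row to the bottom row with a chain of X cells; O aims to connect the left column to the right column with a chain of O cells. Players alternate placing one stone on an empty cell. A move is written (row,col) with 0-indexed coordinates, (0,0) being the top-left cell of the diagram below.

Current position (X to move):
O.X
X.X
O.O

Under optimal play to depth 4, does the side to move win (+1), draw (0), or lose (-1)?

value(O.X/X.X/O.O, X) = +1

p1 X@[O.X/X.X/O.O]: (0,1)[OXX/X.X/O.O]-1 (1,1)[O.X/XXX/O.O]-1 (2,1)[O.X/X.X/OXO]+1*
p2 O@[O.X/X.X/OXO] terminal -1; root [O.X/X.X/O.O] d4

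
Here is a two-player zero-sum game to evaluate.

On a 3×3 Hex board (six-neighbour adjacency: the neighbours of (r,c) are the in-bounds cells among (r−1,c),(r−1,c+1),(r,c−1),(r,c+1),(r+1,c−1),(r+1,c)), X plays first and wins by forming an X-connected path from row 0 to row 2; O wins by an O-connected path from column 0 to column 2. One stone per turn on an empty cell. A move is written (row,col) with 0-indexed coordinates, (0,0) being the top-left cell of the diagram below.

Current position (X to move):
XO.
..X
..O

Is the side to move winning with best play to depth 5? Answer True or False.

X winning at [XO./..X/..O]: True

ply 1, X at XO./..X/..O | (0,2)=+1→XOX/..X/..O*; (1,0)=+1→XO./X.X/..O; (1,1)=+1→XO./.XX/..O; (2,0)=+1→XO./..X/X.O; (2,1)=+1→XO./..X/.XO
ply 2, O at XOX/..X/..O | (1,0)=-1→XOX/O.X/..O*; (1,1)=-1→XOX/.OX/..O; (2,0)=-1→XOX/..X/O.O; (2,1)=-1→XOX/..X/.OO
ply 3, X at XOX/O.X/..O | (1,1)=+1→XOX/OXX/..O*; (2,0)=+1→XOX/O.X/X.O; (2,1)=+1→XOX/O.X/.XO
ply 4, O at XOX/OXX/..O | (2,0)=-1→XOX/OXX/O.O*; (2,1)=-1→XOX/OXX/.OO
ply 5, X at XOX/OXX/O.O | (2,1)=+1→XOX/OXX/OXO*
ply 6: XOX/OXX/OXO is terminal -1 (O); from XO./..X/..O depth 5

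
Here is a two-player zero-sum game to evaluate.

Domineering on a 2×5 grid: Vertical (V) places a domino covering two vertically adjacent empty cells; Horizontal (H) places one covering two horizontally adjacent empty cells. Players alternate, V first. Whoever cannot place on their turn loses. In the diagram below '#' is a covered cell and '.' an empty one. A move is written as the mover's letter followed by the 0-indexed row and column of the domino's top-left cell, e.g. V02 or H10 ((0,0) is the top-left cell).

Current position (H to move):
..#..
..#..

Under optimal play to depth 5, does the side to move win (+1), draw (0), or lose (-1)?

value(..#../..#.., H) = -1

p1 H@[..#../..#..]: H00[###../..#..]-1* H03[..###/..#..]-1 H10[..#../###..]-1 H13[..#../..###]-1
p2 V@[###../..#..]: V03[####./..##.]+1* V04[###.#/..#.#]+1
p3 H@[####./..##.]: H10[####./####.]-1*
p4 V@[####./####.]: V04[#####/#####]+1*
p5 H@[#####/#####] terminal -1; root [..#../..#..] d5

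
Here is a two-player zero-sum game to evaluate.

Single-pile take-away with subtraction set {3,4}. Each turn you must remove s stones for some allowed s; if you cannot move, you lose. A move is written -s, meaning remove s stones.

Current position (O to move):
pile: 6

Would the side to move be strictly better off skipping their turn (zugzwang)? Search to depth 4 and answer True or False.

zugzwang(6, O) = False

p1 O@[6]: -3[3]-1 -4[2]+1*
p2 X@[2] terminal -1; root [6] d4
pass branch (X moves first from the same position):
  | p1 X@[6]: -3[3]-1 -4[2]+1*
  | p2 O@[2] terminal -1; root [6] d4
O moving scores +1; O passing scores -1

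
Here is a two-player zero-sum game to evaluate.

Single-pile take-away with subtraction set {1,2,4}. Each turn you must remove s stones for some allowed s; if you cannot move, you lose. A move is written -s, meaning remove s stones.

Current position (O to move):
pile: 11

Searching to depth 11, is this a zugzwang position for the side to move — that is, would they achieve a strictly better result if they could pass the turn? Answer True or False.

zugzwang(11, O) = False

p1 O@[11]: -1[10]-1 -2[9]+1* -4[7]-1
p2 X@[9]: -1[8]-1* -2[7]-1 -4[5]-1
p3 O@[8]: -1[7]-1 -2[6]+1* -4[4]-1
p4 X@[6]: -1[5]-1* -2[4]-1 -4[2]-1
p5 O@[5]: -1[4]-1 -2[3]+1* -4[1]-1
p6 X@[3]: -1[2]-1* -2[1]-1
p7 O@[2]: -1[1]-1 -2[0]+1*
p8 X@[0] terminal -1; root [11] d11
if O skipped the turn, X would face:
~ p1 X@[11]: -1[10]-1 -2[9]+1* -4[7]-1
~ p2 O@[9]: -1[8]-1* -2[7]-1 -4[5]-1
~ p3 X@[8]: -1[7]-1 -2[6]+1* -4[4]-1
~ p4 O@[6]: -1[5]-1* -2[4]-1 -4[2]-1
~ p5 X@[5]: -1[4]-1 -2[3]+1* -4[1]-1
~ p6 O@[3]: -1[2]-1* -2[1]-1
~ p7 X@[2]: -1[1]-1 -2[0]+1*
~ p8 O@[0] terminal -1; root [11] d11
compare (O): move=+1 vs pass=-1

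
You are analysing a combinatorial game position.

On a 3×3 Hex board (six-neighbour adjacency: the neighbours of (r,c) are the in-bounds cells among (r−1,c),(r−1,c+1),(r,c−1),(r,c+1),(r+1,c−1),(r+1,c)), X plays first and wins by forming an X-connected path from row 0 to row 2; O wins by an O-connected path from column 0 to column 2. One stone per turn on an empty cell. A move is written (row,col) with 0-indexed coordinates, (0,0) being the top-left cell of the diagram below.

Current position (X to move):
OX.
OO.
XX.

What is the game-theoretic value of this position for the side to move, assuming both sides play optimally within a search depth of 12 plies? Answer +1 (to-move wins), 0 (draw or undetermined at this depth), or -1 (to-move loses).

value(OX./OO./XX., X) = -1

[OX./OO./XX.] X move#1: (0,2):-1/OXX/OO./XX.*, (1,2):-1/OX./OOX/XX., (2,2):-1/OX./OO./XXX
[OXX/OO./XX.] O move#2: (1,2):+1/OXX/OOO/XX.*, (2,2):-1/OXX/OO./XXO
[OXX/OOO/XX.] end (terminal -1, X#3); searched OX./OO./XX. to 12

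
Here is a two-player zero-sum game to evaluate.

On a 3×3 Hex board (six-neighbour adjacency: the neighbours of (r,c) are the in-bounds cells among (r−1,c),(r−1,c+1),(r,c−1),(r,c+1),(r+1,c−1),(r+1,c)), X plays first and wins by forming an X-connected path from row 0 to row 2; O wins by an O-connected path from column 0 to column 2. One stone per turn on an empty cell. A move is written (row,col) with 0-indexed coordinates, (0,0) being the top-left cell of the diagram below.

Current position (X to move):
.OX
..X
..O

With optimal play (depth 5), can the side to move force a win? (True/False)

X winning at [.OX/..X/..O]: True

ply 1, X at .OX/..X/..O | (0,0)=+1→XOX/..X/..O*; (1,0)=+1→.OX/X.X/..O; (1,1)=+1→.OX/.XX/..O; (2,0)=+1→.OX/..X/X.O; (2,1)=+1→.OX/..X/.XO
ply 2, O at XOX/..X/..O | (1,0)=-1→XOX/O.X/..O*; (1,1)=-1→XOX/.OX/..O; (2,0)=-1→XOX/..X/O.O; (2,1)=-1→XOX/..X/.OO
ply 3, X at XOX/O.X/..O | (1,1)=+1→XOX/OXX/..O*; (2,0)=+1→XOX/O.X/X.O; (2,1)=+1→XOX/O.X/.XO
ply 4, O at XOX/OXX/..O | (2,0)=-1→XOX/OXX/O.O*; (2,1)=-1→XOX/OXX/.OO
ply 5, X at XOX/OXX/O.O | (2,1)=+1→XOX/OXX/OXO*
ply 6: XOX/OXX/OXO is terminal -1 (O); from .OX/..X/..O depth 5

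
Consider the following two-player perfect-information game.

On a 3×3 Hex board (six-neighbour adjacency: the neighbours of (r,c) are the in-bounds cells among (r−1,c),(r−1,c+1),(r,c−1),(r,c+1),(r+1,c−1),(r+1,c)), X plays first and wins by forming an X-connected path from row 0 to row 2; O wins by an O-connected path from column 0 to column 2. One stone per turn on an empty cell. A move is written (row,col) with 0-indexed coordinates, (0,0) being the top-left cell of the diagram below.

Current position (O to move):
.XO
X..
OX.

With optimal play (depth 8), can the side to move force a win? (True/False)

O winning at [.XO/X../OX.]: True

p1 O@[.XO/X../OX.]: (0,0)[OXO/X../OX.]-1 (1,1)[.XO/XO./OX.]+1* (1,2)[.XO/X.O/OX.]-1 (2,2)[.XO/X../OXO]-1
p2 X@[.XO/XO./OX.] terminal -1; root [.XO/X../OX.] d8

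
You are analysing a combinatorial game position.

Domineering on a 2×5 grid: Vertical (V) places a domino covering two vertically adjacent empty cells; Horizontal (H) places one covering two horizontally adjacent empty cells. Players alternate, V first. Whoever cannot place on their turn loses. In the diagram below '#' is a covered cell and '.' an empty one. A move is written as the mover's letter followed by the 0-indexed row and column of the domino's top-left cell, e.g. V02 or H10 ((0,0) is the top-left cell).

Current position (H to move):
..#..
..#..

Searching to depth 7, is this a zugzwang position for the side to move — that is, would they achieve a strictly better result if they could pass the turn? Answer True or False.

p1 H@[..#../..#..]: H00[###../..#..]-1* H03[..###/..#..]-1 H10[..#../###..]-1 H13[..#../..###]-1
p2 V@[###../..#..]: V03[####./..##.]+1* V04[###.#/..#.#]+1
p3 H@[####./..##.]: H10[####./####.]-1*
p4 V@[####./####.]: V04[#####/#####]+1*
p5 H@[#####/#####] terminal -1; root [..#../..#..] d7
suppose H passes — search the same position with V to move:
pass> p1 V@[..#../..#..]: V00[#.#../#.#..]-1* V01[.##../.##..]-1 V03[..##./..##.]-1 V04[..#.#/..#.#]-1
pass> p2 H@[#.#../#.#..]: H03[#.###/#.#..]+1* H13[#.#../#.###]+1
pass> p3 V@[#.###/#.#..]: V01[#####/###..]-1*
pass> p4 H@[#####/###..]: H13[#####/#####]+1*
pass> p5 V@[#####/#####] terminal -1; root [..#../..#..] d7
for H: play -1, pass +1

zugzwang(..#../..#.., H) = True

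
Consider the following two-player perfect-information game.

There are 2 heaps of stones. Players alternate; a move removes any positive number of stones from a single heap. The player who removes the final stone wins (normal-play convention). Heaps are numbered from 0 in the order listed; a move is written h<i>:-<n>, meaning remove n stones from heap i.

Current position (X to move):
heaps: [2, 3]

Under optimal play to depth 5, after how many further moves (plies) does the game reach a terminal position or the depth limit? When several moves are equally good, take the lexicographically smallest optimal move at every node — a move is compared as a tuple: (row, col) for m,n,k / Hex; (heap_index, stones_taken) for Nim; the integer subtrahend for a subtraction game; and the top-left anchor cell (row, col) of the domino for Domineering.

PV length from [(2,3)]: 5 plies

ply 1, X at (2,3) | h0:-1=-1→(1,3); h0:-2=-1→(0,3); h1:-1=+1→(2,2)*; h1:-2=-1→(2,1); h1:-3=-1→(2,0)
ply 2, O at (2,2) | h0:-1=-1→(1,2)*; h0:-2=-1→(0,2); h1:-1=-1→(2,1); h1:-2=-1→(2,0)
ply 3, X at (1,2) | h0:-1=-1→(0,2); h1:-1=+1→(1,1)*; h1:-2=-1→(1,0)
ply 4, O at (1,1) | h0:-1=-1→(0,1)*; h1:-1=-1→(1,0)
ply 5, X at (0,1) | h1:-1=+1→(0,0)*
ply 6: (0,0) is terminal -1 (O); from (2,3) depth 5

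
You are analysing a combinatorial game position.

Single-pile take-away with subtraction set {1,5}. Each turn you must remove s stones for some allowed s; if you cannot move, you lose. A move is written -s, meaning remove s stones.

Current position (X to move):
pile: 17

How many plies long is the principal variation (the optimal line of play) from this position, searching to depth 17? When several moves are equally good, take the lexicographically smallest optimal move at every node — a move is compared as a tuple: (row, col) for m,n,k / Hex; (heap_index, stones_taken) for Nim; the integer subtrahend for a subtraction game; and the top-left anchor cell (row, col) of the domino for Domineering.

p1 X@[17]: -1[16]+1* -5[12]+1
p2 O@[16]: -1[15]-1* -5[11]-1
p3 X@[15]: -1[14]+1* -5[10]+1
p4 O@[14]: -1[13]-1* -5[9]-1
p5 X@[13]: -1[12]+1* -5[8]+1
p6 O@[12]: -1[11]-1* -5[7]-1
p7 X@[11]: -1[10]+1* -5[6]+1
p8 O@[10]: -1[9]-1* -5[5]-1
p9 X@[9]: -1[8]+1* -5[4]+1
p10 O@[8]: -1[7]-1* -5[3]-1
p11 X@[7]: -1[6]+1* -5[2]+1
p12 O@[6]: -1[5]-1* -5[1]-1
p13 X@[5]: -1[4]+1* -5[0]+1
p14 O@[4]: -1[3]-1*
p15 X@[3]: -1[2]+1*
p16 O@[2]: -1[1]-1*
p17 X@[1]: -1[0]+1*
p18 O@[0] terminal -1; root [17] d17

PV length from [17]: 17 plies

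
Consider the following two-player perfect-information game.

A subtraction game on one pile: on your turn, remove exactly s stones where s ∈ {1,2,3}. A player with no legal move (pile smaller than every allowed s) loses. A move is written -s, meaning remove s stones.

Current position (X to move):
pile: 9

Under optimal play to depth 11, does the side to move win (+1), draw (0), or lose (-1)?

value(9, X) = +1

p1 X@[9]: -1[8]+1* -2[7]-1 -3[6]-1
p2 O@[8]: -1[7]-1* -2[6]-1 -3[5]-1
p3 X@[7]: -1[6]-1 -2[5]-1 -3[4]+1*
p4 O@[4]: -1[3]-1* -2[2]-1 -3[1]-1
p5 X@[3]: -1[2]-1 -2[1]-1 -3[0]+1*
p6 O@[0] terminal -1; root [9] d11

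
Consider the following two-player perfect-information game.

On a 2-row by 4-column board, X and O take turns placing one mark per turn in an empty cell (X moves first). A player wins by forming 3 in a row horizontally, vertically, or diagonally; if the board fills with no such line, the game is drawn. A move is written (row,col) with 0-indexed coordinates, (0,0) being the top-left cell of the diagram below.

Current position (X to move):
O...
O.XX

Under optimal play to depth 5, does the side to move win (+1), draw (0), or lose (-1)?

value(O.../O.XX, X) = +1

[O.../O.XX] X move#1: (0,1):+0/OX../O.XX, (0,2):+0/O.X./O.XX, (0,3):+0/O..X/O.XX, (1,1):+1/O.../OXXX*
[O.../OXXX] end (terminal -1, O#2); searched O.../O.XX to 5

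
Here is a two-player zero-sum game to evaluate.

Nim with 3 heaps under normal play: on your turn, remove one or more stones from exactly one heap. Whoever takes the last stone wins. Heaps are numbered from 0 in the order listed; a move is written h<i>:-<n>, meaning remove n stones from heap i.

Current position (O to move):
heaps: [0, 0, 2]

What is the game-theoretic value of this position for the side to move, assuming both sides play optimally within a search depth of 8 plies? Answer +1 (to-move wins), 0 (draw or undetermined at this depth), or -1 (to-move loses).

value((0,0,2), O) = +1

p1 O@[(0,0,2)]: h2:-1[(0,0,1)]-1 h2:-2[(0,0,0)]+1*
p2 X@[(0,0,0)] terminal -1; root [(0,0,2)] d8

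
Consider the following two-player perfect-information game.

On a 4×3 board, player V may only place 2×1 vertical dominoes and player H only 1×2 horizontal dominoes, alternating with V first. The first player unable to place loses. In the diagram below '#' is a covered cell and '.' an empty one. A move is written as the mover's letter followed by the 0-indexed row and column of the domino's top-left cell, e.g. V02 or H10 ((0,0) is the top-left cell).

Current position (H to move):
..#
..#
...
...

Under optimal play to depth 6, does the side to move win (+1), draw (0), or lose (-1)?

value(..#/..#/.../..., H) = -1

ply 1, H at ..#/..#/.../... | H00=-1→###/..#/.../...*; H10=-1→..#/###/.../...; H20=-1→..#/..#/##./...; H21=-1→..#/..#/.##/...; H30=-1→..#/..#/.../##.; H31=-1→..#/..#/.../.##
ply 2, V at ###/..#/.../... | V10=-1→###/#.#/#../...; V11=+1→###/.##/.#./...*; V20=-1→###/..#/#../#..; V21=+1→###/..#/.#./.#.; V22=-1→###/..#/..#/..#
ply 3, H at ###/.##/.#./... | H30=-1→###/.##/.#./##.*; H31=-1→###/.##/.#./.##
ply 4, V at ###/.##/.#./##. | V10=+1→###/###/##./##.*; V22=+1→###/.##/.##/###
ply 5: ###/###/##./##. is terminal -1 (H); from ..#/..#/.../... depth 6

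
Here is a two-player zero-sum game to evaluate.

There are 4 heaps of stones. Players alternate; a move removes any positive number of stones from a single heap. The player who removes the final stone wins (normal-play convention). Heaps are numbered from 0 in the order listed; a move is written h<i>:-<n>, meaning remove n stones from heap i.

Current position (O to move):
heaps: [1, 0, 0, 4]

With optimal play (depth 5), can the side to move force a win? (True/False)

O winning at [(1,0,0,4)]: True

[(1,0,0,4)] O move#1: h0:-1:-1/(0,0,0,4), h3:-1:-1/(1,0,0,3), h3:-2:-1/(1,0,0,2), h3:-3:+1/(1,0,0,1)*, h3:-4:-1/(1,0,0,0)
[(1,0,0,1)] X move#2: h0:-1:-1/(0,0,0,1)*, h3:-1:-1/(1,0,0,0)
[(0,0,0,1)] O move#3: h3:-1:+1/(0,0,0,0)*
[(0,0,0,0)] end (terminal -1, X#4); searched (1,0,0,4) to 5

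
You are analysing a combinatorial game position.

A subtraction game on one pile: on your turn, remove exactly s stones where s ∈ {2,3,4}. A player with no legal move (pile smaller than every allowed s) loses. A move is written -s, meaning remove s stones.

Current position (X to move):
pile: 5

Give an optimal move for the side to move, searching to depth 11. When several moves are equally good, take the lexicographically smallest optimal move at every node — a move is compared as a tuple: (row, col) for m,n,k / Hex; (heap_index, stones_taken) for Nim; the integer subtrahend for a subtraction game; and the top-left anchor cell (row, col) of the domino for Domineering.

ply 1, X at 5 | -2=-1→3; -3=-1→2; -4=+1→1*
ply 2: 1 is terminal -1 (O); from 5 depth 11

X's best at [5]: -4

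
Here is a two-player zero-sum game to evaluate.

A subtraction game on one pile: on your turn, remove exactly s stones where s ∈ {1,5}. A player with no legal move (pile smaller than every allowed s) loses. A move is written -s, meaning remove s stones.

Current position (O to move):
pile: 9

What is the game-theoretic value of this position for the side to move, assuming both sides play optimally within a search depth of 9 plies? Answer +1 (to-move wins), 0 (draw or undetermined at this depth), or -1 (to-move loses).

value(9, O) = +1

p1 O@[9]: -1[8]+1* -5[4]+1
p2 X@[8]: -1[7]-1* -5[3]-1
p3 O@[7]: -1[6]+1* -5[2]+1
p4 X@[6]: -1[5]-1* -5[1]-1
p5 O@[5]: -1[4]+1* -5[0]+1
p6 X@[4]: -1[3]-1*
p7 O@[3]: -1[2]+1*
p8 X@[2]: -1[1]-1*
p9 O@[1]: -1[0]+1*
p10 X@[0] terminal -1; root [9] d9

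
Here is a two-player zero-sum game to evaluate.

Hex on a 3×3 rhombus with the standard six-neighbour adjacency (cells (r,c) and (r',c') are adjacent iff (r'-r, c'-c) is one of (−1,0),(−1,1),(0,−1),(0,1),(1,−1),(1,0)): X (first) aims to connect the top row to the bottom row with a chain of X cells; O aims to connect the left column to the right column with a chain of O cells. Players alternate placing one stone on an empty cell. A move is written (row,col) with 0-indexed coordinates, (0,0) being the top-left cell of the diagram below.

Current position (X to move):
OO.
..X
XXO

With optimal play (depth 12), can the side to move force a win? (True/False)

ply 1, X at OO./..X/XXO | (0,2)=+1→OOX/..X/XXO*; (1,0)=-1→OO./X.X/XXO; (1,1)=-1→OO./.XX/XXO
ply 2: OOX/..X/XXO is terminal -1 (O); from OO./..X/XXO depth 12

X winning at [OO./..X/XXO]: True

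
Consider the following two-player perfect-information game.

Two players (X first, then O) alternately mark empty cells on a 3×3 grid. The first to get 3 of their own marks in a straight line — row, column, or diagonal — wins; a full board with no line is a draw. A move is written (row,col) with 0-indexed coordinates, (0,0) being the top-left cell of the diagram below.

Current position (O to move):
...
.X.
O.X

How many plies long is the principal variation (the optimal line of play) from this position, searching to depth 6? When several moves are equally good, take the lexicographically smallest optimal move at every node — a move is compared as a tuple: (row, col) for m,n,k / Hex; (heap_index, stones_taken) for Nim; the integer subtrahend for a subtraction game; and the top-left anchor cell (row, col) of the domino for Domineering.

PV length from [.../.X./O.X]: 6 plies

p1 O@[.../.X./O.X]: (0,0)[O../.X./O.X]+0* (0,1)[.O./.X./O.X]-1 (0,2)[..O/.X./O.X]-1 (1,0)[.../OX./O.X]-1 (1,2)[.../.XO/O.X]-1 (2,1)[.../.X./OOX]-1
p2 X@[O../.X./O.X]: (0,1)[OX./.X./O.X]-1 (0,2)[O.X/.X./O.X]-1 (1,0)[O../XX./O.X]+0* (1,2)[O../.XX/O.X]-1 (2,1)[O../.X./OXX]-1
p3 O@[O../XX./O.X]: (0,1)[OO./XX./O.X]-1 (0,2)[O.O/XX./O.X]-1 (1,2)[O../XXO/O.X]+0* (2,1)[O../XX./OOX]-1
p4 X@[O../XXO/O.X]: (0,1)[OX./XXO/O.X]+0* (0,2)[O.X/XXO/O.X]+0 (2,1)[O../XXO/OXX]+0
p5 O@[OX./XXO/O.X]: (0,2)[OXO/XXO/O.X]-1 (2,1)[OX./XXO/OOX]+0*
p6 X@[OX./XXO/OOX]: (0,2)[OXX/XXO/OOX]+0*
p7 O@[OXX/XXO/OOX] terminal +0; root [.../.X./O.X] d6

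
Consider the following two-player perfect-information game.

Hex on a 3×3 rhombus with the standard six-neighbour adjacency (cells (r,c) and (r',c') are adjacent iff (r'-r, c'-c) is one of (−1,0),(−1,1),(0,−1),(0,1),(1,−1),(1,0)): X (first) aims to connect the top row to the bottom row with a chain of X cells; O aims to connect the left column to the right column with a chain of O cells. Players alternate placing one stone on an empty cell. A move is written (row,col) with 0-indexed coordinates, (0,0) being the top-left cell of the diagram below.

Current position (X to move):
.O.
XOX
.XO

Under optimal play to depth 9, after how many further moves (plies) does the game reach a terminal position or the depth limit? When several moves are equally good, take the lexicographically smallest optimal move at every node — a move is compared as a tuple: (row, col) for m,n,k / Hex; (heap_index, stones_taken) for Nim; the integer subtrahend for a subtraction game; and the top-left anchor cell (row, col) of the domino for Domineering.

PV length from [.O./XOX/.XO]: 3 plies

[.O./XOX/.XO] X move#1: (0,0):+1/XO./XOX/.XO*, (0,2):+1/.OX/XOX/.XO, (2,0):+1/.O./XOX/XXO
[XO./XOX/.XO] O move#2: (0,2):-1/XOO/XOX/.XO*, (2,0):-1/XO./XOX/OXO
[XOO/XOX/.XO] X move#3: (2,0):+1/XOO/XOX/XXO*
[XOO/XOX/XXO] end (terminal -1, O#4); searched .O./XOX/.XO to 9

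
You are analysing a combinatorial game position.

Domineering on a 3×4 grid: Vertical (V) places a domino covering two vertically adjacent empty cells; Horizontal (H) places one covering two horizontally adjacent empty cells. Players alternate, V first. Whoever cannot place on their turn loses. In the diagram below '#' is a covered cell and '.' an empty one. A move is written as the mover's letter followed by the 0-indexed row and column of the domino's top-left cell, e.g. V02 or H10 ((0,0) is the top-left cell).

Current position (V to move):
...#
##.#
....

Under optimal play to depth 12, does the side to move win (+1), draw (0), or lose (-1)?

value(...#/##.#/...., V) = -1

ply 1, V at ...#/##.#/.... | V02=-1→..##/####/....*; V12=-1→...#/####/..#.
ply 2, H at ..##/####/.... | H00=+1→####/####/....*; H20=+1→..##/####/##..; H21=+1→..##/####/.##.; H22=+1→..##/####/..##
ply 3: ####/####/.... is terminal -1 (V); from ...#/##.#/.... depth 12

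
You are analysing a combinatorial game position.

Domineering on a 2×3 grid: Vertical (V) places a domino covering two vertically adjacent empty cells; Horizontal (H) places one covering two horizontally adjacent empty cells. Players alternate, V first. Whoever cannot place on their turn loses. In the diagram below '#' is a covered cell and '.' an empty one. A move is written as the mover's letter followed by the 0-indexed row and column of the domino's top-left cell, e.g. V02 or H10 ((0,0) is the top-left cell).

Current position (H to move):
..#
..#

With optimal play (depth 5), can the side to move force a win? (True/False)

H winning at [..#/..#]: True

p1 H@[..#/..#]: H00[###/..#]+1* H10[..#/###]+1
p2 V@[###/..#] terminal -1; root [..#/..#] d5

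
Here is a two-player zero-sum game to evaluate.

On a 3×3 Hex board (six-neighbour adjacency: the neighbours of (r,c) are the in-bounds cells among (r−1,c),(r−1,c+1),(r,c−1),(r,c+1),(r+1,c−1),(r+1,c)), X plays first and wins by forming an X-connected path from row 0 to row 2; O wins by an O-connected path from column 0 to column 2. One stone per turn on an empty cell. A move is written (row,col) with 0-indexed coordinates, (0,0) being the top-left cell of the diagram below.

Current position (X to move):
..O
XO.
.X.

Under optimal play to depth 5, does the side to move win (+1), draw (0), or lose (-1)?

value(..O/XO./.X., X) = +1

ply 1, X at ..O/XO./.X. | (0,0)=-1→X.O/XO./.X.; (0,1)=-1→.XO/XO./.X.; (1,2)=-1→..O/XOX/.X.; (2,0)=+1→..O/XO./XX.*; (2,2)=-1→..O/XO./.XX
ply 2, O at ..O/XO./XX. | (0,0)=-1→O.O/XO./XX.*; (0,1)=-1→.OO/XO./XX.; (1,2)=-1→..O/XOO/XX.; (2,2)=-1→..O/XO./XXO
ply 3, X at O.O/XO./XX. | (0,1)=+1→OXO/XO./XX.*; (1,2)=-1→O.O/XOX/XX.; (2,2)=-1→O.O/XO./XXX
ply 4: OXO/XO./XX. is terminal -1 (O); from ..O/XO./.X. depth 5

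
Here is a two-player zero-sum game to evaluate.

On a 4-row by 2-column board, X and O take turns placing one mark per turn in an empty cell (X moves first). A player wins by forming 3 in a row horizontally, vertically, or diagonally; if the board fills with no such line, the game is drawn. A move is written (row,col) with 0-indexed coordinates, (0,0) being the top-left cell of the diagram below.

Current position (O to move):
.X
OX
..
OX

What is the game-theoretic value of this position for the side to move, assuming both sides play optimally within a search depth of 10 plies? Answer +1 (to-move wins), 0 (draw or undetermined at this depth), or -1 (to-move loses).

p1 O@[.X/OX/../OX]: (0,0)[OX/OX/../OX]-1 (2,0)[.X/OX/O./OX]+1* (2,1)[.X/OX/.O/OX]+0
p2 X@[.X/OX/O./OX] terminal -1; root [.X/OX/../OX] d10

value(.X/OX/../OX, O) = +1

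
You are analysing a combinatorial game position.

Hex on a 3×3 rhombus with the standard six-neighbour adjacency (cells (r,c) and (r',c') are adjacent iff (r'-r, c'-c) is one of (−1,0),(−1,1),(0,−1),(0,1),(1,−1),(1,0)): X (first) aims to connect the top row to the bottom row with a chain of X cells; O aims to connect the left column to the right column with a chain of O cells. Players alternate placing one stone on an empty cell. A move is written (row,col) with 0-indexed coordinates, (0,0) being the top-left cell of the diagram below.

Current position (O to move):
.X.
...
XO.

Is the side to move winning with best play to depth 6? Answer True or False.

O winning at [.X./.../XO.]: False

[.X./.../XO.] O move#1: (0,0):-1/OX./.../XO.*, (0,2):-1/.XO/.../XO., (1,0):-1/.X./O../XO., (1,1):-1/.X./.O./XO., (1,2):-1/.X./..O/XO., (2,2):-1/.X./.../XOO
[OX./.../XO.] X move#2: (0,2):+1/OXX/.../XO.*, (1,0):+1/OX./X../XO., (1,1):+1/OX./.X./XO., (1,2):+1/OX./..X/XO., (2,2):+1/OX./.../XOX
[OXX/.../XO.] O move#3: (1,0):-1/OXX/O../XO.*, (1,1):-1/OXX/.O./XO., (1,2):-1/OXX/..O/XO., (2,2):-1/OXX/.../XOO
[OXX/O../XO.] X move#4: (1,1):+1/OXX/OX./XO.*, (1,2):+1/OXX/O.X/XO., (2,2):+1/OXX/O../XOX
[OXX/OX./XO.] end (terminal -1, O#5); searched .X./.../XO. to 6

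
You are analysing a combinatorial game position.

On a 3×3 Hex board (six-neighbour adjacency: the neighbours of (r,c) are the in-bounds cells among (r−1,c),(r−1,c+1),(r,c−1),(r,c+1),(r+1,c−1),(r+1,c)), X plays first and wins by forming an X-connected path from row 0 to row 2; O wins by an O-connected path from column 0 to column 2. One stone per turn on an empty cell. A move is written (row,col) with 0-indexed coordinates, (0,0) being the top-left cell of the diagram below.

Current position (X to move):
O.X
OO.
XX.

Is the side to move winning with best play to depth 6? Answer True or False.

ply 1, X at O.X/OO./XX. | (0,1)=-1→OXX/OO./XX.; (1,2)=+1→O.X/OOX/XX.*; (2,2)=-1→O.X/OO./XXX
ply 2: O.X/OOX/XX. is terminal -1 (O); from O.X/OO./XX. depth 6

X winning at [O.X/OO./XX.]: True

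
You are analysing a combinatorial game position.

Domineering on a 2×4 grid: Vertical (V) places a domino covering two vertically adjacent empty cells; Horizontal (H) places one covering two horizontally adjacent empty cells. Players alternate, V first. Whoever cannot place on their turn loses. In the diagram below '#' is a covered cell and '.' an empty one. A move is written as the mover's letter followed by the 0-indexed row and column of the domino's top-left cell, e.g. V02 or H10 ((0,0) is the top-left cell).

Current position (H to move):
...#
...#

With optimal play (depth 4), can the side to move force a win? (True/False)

H winning at [...#/...#]: True

[...#/...#] H move#1: H00:+1/##.#/...#*, H01:+1/.###/...#, H10:+1/...#/##.#, H11:+1/...#/.###
[##.#/...#] V move#2: V02:-1/####/..##*
[####/..##] H move#3: H10:+1/####/####*
[####/####] end (terminal -1, V#4); searched ...#/...# to 4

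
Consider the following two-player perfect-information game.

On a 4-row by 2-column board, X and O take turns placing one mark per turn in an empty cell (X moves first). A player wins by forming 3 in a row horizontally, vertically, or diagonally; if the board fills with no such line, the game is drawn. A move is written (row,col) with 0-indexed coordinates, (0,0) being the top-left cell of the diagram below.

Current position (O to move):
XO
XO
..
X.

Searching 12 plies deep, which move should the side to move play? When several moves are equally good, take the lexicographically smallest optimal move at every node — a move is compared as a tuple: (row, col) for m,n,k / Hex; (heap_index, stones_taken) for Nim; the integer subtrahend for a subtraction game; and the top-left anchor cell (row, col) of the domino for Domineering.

O's best at [XO/XO/../X.]: (2,1)

p1 O@[XO/XO/../X.]: (2,0)[XO/XO/O./X.]+0 (2,1)[XO/XO/.O/X.]+1* (3,1)[XO/XO/../XO]-1
p2 X@[XO/XO/.O/X.] terminal -1; root [XO/XO/../X.] d12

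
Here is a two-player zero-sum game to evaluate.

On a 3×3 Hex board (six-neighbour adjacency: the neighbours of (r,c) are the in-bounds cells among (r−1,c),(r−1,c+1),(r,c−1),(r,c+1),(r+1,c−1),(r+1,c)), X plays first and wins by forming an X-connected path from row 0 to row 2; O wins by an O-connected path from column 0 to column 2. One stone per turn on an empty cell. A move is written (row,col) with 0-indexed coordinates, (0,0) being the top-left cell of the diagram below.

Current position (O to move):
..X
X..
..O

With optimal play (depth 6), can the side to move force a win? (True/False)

[..X/X../..O] O move#1: (0,0):-1/O.X/X../..O*, (0,1):-1/.OX/X../..O, (1,1):-1/..X/XO./..O, (1,2):-1/..X/X.O/..O, (2,0):-1/..X/X../O.O, (2,1):-1/..X/X../.OO
[O.X/X../..O] X move#2: (0,1):+1/OXX/X../..O*, (1,1):+1/O.X/XX./..O, (1,2):+1/O.X/X.X/..O, (2,0):+1/O.X/X../X.O, (2,1):+1/O.X/X../.XO
[OXX/X../..O] O move#3: (1,1):-1/OXX/XO./..O*, (1,2):-1/OXX/X.O/..O, (2,0):-1/OXX/X../O.O, (2,1):-1/OXX/X../.OO
[OXX/XO./..O] X move#4: (1,2):+1/OXX/XOX/..O*, (2,0):+1/OXX/XO./X.O, (2,1):+1/OXX/XO./.XO
[OXX/XOX/..O] O move#5: (2,0):-1/OXX/XOX/O.O*, (2,1):-1/OXX/XOX/.OO
[OXX/XOX/O.O] X move#6: (2,1):+1/OXX/XOX/OXO*
[OXX/XOX/OXO] end (terminal -1, O#7); searched ..X/X../..O to 6

O winning at [..X/X../..O]: False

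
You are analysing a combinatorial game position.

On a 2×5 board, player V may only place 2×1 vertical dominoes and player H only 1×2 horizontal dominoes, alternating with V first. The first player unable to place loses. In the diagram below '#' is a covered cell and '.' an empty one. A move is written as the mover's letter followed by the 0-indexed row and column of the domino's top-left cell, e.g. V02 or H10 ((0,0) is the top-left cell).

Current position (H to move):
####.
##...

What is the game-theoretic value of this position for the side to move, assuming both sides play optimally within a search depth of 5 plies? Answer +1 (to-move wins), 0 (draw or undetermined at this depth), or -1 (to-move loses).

ply 1, H at ####./##... | H12=-1→####./####.; H13=+1→####./##.##*
ply 2: ####./##.## is terminal -1 (V); from ####./##... depth 5

value(####./##..., H) = +1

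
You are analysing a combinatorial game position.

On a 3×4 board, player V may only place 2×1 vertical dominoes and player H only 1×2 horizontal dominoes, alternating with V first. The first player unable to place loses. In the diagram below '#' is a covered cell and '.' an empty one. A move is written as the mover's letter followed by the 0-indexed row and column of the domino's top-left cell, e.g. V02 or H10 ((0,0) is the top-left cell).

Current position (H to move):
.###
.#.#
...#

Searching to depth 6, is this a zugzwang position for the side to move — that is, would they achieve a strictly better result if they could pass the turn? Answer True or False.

p1 H@[.###/.#.#/...#]: H20[.###/.#.#/##.#]-1* H21[.###/.#.#/.###]-1
p2 V@[.###/.#.#/##.#]: V00[####/##.#/##.#]+1* V12[.###/.###/####]+1
p3 H@[####/##.#/##.#] terminal -1; root [.###/.#.#/...#] d6
if H skipped the turn, V would face:
~ p1 V@[.###/.#.#/...#]: V00[####/##.#/...#]-1 V10[.###/##.#/#..#]-1 V12[.###/.###/..##]+1*
~ p2 H@[.###/.###/..##]: H20[.###/.###/####]-1*
~ p3 V@[.###/.###/####]: V00[####/####/####]+1*
~ p4 H@[####/####/####] terminal -1; root [.###/.#.#/...#] d6
compare (H): move=-1 vs pass=-1

zugzwang(.###/.#.#/...#, H) = False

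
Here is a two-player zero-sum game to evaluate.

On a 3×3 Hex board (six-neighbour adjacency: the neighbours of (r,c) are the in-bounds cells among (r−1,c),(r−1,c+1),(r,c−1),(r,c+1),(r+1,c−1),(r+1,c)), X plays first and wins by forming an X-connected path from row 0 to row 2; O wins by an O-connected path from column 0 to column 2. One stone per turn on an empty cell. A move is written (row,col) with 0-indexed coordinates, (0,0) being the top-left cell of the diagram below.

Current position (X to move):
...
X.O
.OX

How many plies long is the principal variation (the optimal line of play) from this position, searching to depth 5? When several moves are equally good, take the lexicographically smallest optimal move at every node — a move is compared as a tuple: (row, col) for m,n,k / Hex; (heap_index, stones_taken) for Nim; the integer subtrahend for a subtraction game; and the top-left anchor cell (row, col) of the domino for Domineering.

[.../X.O/.OX] X move#1: (0,0):-1/X../X.O/.OX, (0,1):-1/.X./X.O/.OX, (0,2):-1/..X/X.O/.OX, (1,1):-1/.../XXO/.OX, (2,0):+1/.../X.O/XOX*
[.../X.O/XOX] O move#2: (0,0):-1/O../X.O/XOX*, (0,1):-1/.O./X.O/XOX, (0,2):-1/..O/X.O/XOX, (1,1):-1/.../XOO/XOX
[O../X.O/XOX] X move#3: (0,1):+1/OX./X.O/XOX*, (0,2):+1/O.X/X.O/XOX, (1,1):+1/O../XXO/XOX
[OX./X.O/XOX] end (terminal -1, O#4); searched .../X.O/.OX to 5

PV length from [.../X.O/.OX]: 3 plies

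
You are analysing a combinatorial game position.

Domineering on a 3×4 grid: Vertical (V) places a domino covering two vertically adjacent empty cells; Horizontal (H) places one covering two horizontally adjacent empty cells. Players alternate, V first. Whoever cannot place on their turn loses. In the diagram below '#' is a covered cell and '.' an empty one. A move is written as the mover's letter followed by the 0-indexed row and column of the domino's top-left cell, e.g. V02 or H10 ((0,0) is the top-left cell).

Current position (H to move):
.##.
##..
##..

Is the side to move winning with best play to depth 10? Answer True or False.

H winning at [.##./##../##..]: True

ply 1, H at .##./##../##.. | H12=+1→.##./####/##..*; H22=-1→.##./##../####
ply 2: .##./####/##.. is terminal -1 (V); from .##./##../##.. depth 10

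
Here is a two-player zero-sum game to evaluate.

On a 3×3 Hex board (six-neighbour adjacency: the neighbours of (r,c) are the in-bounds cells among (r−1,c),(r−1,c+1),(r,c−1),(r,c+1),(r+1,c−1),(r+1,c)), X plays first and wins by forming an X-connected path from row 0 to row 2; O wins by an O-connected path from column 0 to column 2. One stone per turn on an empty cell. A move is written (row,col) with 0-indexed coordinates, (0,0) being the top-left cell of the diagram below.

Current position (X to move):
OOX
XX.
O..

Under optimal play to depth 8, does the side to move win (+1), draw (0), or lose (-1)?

value(OOX/XX./O.., X) = +1

ply 1, X at OOX/XX./O.. | (1,2)=+1→OOX/XXX/O..*; (2,1)=+1→OOX/XX./OX.; (2,2)=+1→OOX/XX./O.X
ply 2, O at OOX/XXX/O.. | (2,1)=-1→OOX/XXX/OO.*; (2,2)=-1→OOX/XXX/O.O
ply 3, X at OOX/XXX/OO. | (2,2)=+1→OOX/XXX/OOX*
ply 4: OOX/XXX/OOX is terminal -1 (O); from OOX/XX./O.. depth 8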